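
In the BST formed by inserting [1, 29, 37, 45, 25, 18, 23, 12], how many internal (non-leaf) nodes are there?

Tree built from: [1, 29, 37, 45, 25, 18, 23, 12]
Tree (level-order array): [1, None, 29, 25, 37, 18, None, None, 45, 12, 23]
Rule: An internal node has at least one child.
Per-node child counts:
  node 1: 1 child(ren)
  node 29: 2 child(ren)
  node 25: 1 child(ren)
  node 18: 2 child(ren)
  node 12: 0 child(ren)
  node 23: 0 child(ren)
  node 37: 1 child(ren)
  node 45: 0 child(ren)
Matching nodes: [1, 29, 25, 18, 37]
Count of internal (non-leaf) nodes: 5


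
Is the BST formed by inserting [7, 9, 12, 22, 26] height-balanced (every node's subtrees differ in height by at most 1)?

Tree (level-order array): [7, None, 9, None, 12, None, 22, None, 26]
Definition: a tree is height-balanced if, at every node, |h(left) - h(right)| <= 1 (empty subtree has height -1).
Bottom-up per-node check:
  node 26: h_left=-1, h_right=-1, diff=0 [OK], height=0
  node 22: h_left=-1, h_right=0, diff=1 [OK], height=1
  node 12: h_left=-1, h_right=1, diff=2 [FAIL (|-1-1|=2 > 1)], height=2
  node 9: h_left=-1, h_right=2, diff=3 [FAIL (|-1-2|=3 > 1)], height=3
  node 7: h_left=-1, h_right=3, diff=4 [FAIL (|-1-3|=4 > 1)], height=4
Node 12 violates the condition: |-1 - 1| = 2 > 1.
Result: Not balanced


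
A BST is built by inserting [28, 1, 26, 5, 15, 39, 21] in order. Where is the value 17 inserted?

Starting tree (level order): [28, 1, 39, None, 26, None, None, 5, None, None, 15, None, 21]
Insertion path: 28 -> 1 -> 26 -> 5 -> 15 -> 21
Result: insert 17 as left child of 21
Final tree (level order): [28, 1, 39, None, 26, None, None, 5, None, None, 15, None, 21, 17]


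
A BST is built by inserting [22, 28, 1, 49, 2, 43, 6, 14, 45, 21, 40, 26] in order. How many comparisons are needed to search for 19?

Search path for 19: 22 -> 1 -> 2 -> 6 -> 14 -> 21
Found: False
Comparisons: 6


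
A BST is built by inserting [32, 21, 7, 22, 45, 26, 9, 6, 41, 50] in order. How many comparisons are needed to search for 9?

Search path for 9: 32 -> 21 -> 7 -> 9
Found: True
Comparisons: 4


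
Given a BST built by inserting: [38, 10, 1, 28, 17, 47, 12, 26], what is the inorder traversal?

Tree insertion order: [38, 10, 1, 28, 17, 47, 12, 26]
Tree (level-order array): [38, 10, 47, 1, 28, None, None, None, None, 17, None, 12, 26]
Inorder traversal: [1, 10, 12, 17, 26, 28, 38, 47]


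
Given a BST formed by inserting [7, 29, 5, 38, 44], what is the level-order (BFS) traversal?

Tree insertion order: [7, 29, 5, 38, 44]
Tree (level-order array): [7, 5, 29, None, None, None, 38, None, 44]
BFS from the root, enqueuing left then right child of each popped node:
  queue [7] -> pop 7, enqueue [5, 29], visited so far: [7]
  queue [5, 29] -> pop 5, enqueue [none], visited so far: [7, 5]
  queue [29] -> pop 29, enqueue [38], visited so far: [7, 5, 29]
  queue [38] -> pop 38, enqueue [44], visited so far: [7, 5, 29, 38]
  queue [44] -> pop 44, enqueue [none], visited so far: [7, 5, 29, 38, 44]
Result: [7, 5, 29, 38, 44]


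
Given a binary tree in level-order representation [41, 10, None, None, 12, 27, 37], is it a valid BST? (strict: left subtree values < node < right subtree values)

Level-order array: [41, 10, None, None, 12, 27, 37]
Validate using subtree bounds (lo, hi): at each node, require lo < value < hi,
then recurse left with hi=value and right with lo=value.
Preorder trace (stopping at first violation):
  at node 41 with bounds (-inf, +inf): OK
  at node 10 with bounds (-inf, 41): OK
  at node 12 with bounds (10, 41): OK
  at node 27 with bounds (10, 12): VIOLATION
Node 27 violates its bound: not (10 < 27 < 12).
Result: Not a valid BST


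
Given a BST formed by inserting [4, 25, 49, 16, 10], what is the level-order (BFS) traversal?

Tree insertion order: [4, 25, 49, 16, 10]
Tree (level-order array): [4, None, 25, 16, 49, 10]
BFS from the root, enqueuing left then right child of each popped node:
  queue [4] -> pop 4, enqueue [25], visited so far: [4]
  queue [25] -> pop 25, enqueue [16, 49], visited so far: [4, 25]
  queue [16, 49] -> pop 16, enqueue [10], visited so far: [4, 25, 16]
  queue [49, 10] -> pop 49, enqueue [none], visited so far: [4, 25, 16, 49]
  queue [10] -> pop 10, enqueue [none], visited so far: [4, 25, 16, 49, 10]
Result: [4, 25, 16, 49, 10]


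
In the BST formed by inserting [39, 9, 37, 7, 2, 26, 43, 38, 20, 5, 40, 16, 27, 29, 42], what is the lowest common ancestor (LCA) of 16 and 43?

Tree insertion order: [39, 9, 37, 7, 2, 26, 43, 38, 20, 5, 40, 16, 27, 29, 42]
Tree (level-order array): [39, 9, 43, 7, 37, 40, None, 2, None, 26, 38, None, 42, None, 5, 20, 27, None, None, None, None, None, None, 16, None, None, 29]
In a BST, the LCA of p=16, q=43 is the first node v on the
root-to-leaf path with p <= v <= q (go left if both < v, right if both > v).
Walk from root:
  at 39: 16 <= 39 <= 43, this is the LCA
LCA = 39


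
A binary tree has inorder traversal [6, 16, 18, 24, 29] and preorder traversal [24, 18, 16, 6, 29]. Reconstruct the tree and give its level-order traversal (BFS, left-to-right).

Inorder:  [6, 16, 18, 24, 29]
Preorder: [24, 18, 16, 6, 29]
Algorithm: preorder visits root first, so consume preorder in order;
for each root, split the current inorder slice at that value into
left-subtree inorder and right-subtree inorder, then recurse.
Recursive splits:
  root=24; inorder splits into left=[6, 16, 18], right=[29]
  root=18; inorder splits into left=[6, 16], right=[]
  root=16; inorder splits into left=[6], right=[]
  root=6; inorder splits into left=[], right=[]
  root=29; inorder splits into left=[], right=[]
Reconstructed level-order: [24, 18, 29, 16, 6]


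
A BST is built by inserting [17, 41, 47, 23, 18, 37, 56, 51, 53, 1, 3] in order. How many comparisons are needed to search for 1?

Search path for 1: 17 -> 1
Found: True
Comparisons: 2


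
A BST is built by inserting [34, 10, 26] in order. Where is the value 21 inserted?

Starting tree (level order): [34, 10, None, None, 26]
Insertion path: 34 -> 10 -> 26
Result: insert 21 as left child of 26
Final tree (level order): [34, 10, None, None, 26, 21]


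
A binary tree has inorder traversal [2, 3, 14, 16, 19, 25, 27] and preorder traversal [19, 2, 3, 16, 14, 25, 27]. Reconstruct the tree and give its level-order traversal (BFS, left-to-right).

Inorder:  [2, 3, 14, 16, 19, 25, 27]
Preorder: [19, 2, 3, 16, 14, 25, 27]
Algorithm: preorder visits root first, so consume preorder in order;
for each root, split the current inorder slice at that value into
left-subtree inorder and right-subtree inorder, then recurse.
Recursive splits:
  root=19; inorder splits into left=[2, 3, 14, 16], right=[25, 27]
  root=2; inorder splits into left=[], right=[3, 14, 16]
  root=3; inorder splits into left=[], right=[14, 16]
  root=16; inorder splits into left=[14], right=[]
  root=14; inorder splits into left=[], right=[]
  root=25; inorder splits into left=[], right=[27]
  root=27; inorder splits into left=[], right=[]
Reconstructed level-order: [19, 2, 25, 3, 27, 16, 14]


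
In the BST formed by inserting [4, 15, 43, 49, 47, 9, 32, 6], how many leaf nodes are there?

Tree built from: [4, 15, 43, 49, 47, 9, 32, 6]
Tree (level-order array): [4, None, 15, 9, 43, 6, None, 32, 49, None, None, None, None, 47]
Rule: A leaf has 0 children.
Per-node child counts:
  node 4: 1 child(ren)
  node 15: 2 child(ren)
  node 9: 1 child(ren)
  node 6: 0 child(ren)
  node 43: 2 child(ren)
  node 32: 0 child(ren)
  node 49: 1 child(ren)
  node 47: 0 child(ren)
Matching nodes: [6, 32, 47]
Count of leaf nodes: 3


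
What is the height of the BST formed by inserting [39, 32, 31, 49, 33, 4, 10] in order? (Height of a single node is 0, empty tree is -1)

Insertion order: [39, 32, 31, 49, 33, 4, 10]
Tree (level-order array): [39, 32, 49, 31, 33, None, None, 4, None, None, None, None, 10]
Compute height bottom-up (empty subtree = -1):
  height(10) = 1 + max(-1, -1) = 0
  height(4) = 1 + max(-1, 0) = 1
  height(31) = 1 + max(1, -1) = 2
  height(33) = 1 + max(-1, -1) = 0
  height(32) = 1 + max(2, 0) = 3
  height(49) = 1 + max(-1, -1) = 0
  height(39) = 1 + max(3, 0) = 4
Height = 4


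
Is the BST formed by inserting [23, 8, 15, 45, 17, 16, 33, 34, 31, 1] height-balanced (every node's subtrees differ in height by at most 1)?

Tree (level-order array): [23, 8, 45, 1, 15, 33, None, None, None, None, 17, 31, 34, 16]
Definition: a tree is height-balanced if, at every node, |h(left) - h(right)| <= 1 (empty subtree has height -1).
Bottom-up per-node check:
  node 1: h_left=-1, h_right=-1, diff=0 [OK], height=0
  node 16: h_left=-1, h_right=-1, diff=0 [OK], height=0
  node 17: h_left=0, h_right=-1, diff=1 [OK], height=1
  node 15: h_left=-1, h_right=1, diff=2 [FAIL (|-1-1|=2 > 1)], height=2
  node 8: h_left=0, h_right=2, diff=2 [FAIL (|0-2|=2 > 1)], height=3
  node 31: h_left=-1, h_right=-1, diff=0 [OK], height=0
  node 34: h_left=-1, h_right=-1, diff=0 [OK], height=0
  node 33: h_left=0, h_right=0, diff=0 [OK], height=1
  node 45: h_left=1, h_right=-1, diff=2 [FAIL (|1--1|=2 > 1)], height=2
  node 23: h_left=3, h_right=2, diff=1 [OK], height=4
Node 15 violates the condition: |-1 - 1| = 2 > 1.
Result: Not balanced


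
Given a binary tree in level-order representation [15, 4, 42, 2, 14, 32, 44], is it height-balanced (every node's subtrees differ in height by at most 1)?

Tree (level-order array): [15, 4, 42, 2, 14, 32, 44]
Definition: a tree is height-balanced if, at every node, |h(left) - h(right)| <= 1 (empty subtree has height -1).
Bottom-up per-node check:
  node 2: h_left=-1, h_right=-1, diff=0 [OK], height=0
  node 14: h_left=-1, h_right=-1, diff=0 [OK], height=0
  node 4: h_left=0, h_right=0, diff=0 [OK], height=1
  node 32: h_left=-1, h_right=-1, diff=0 [OK], height=0
  node 44: h_left=-1, h_right=-1, diff=0 [OK], height=0
  node 42: h_left=0, h_right=0, diff=0 [OK], height=1
  node 15: h_left=1, h_right=1, diff=0 [OK], height=2
All nodes satisfy the balance condition.
Result: Balanced


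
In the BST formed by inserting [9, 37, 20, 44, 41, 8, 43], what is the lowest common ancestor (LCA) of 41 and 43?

Tree insertion order: [9, 37, 20, 44, 41, 8, 43]
Tree (level-order array): [9, 8, 37, None, None, 20, 44, None, None, 41, None, None, 43]
In a BST, the LCA of p=41, q=43 is the first node v on the
root-to-leaf path with p <= v <= q (go left if both < v, right if both > v).
Walk from root:
  at 9: both 41 and 43 > 9, go right
  at 37: both 41 and 43 > 37, go right
  at 44: both 41 and 43 < 44, go left
  at 41: 41 <= 41 <= 43, this is the LCA
LCA = 41


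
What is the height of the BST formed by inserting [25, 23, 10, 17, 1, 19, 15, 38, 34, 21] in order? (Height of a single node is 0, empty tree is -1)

Insertion order: [25, 23, 10, 17, 1, 19, 15, 38, 34, 21]
Tree (level-order array): [25, 23, 38, 10, None, 34, None, 1, 17, None, None, None, None, 15, 19, None, None, None, 21]
Compute height bottom-up (empty subtree = -1):
  height(1) = 1 + max(-1, -1) = 0
  height(15) = 1 + max(-1, -1) = 0
  height(21) = 1 + max(-1, -1) = 0
  height(19) = 1 + max(-1, 0) = 1
  height(17) = 1 + max(0, 1) = 2
  height(10) = 1 + max(0, 2) = 3
  height(23) = 1 + max(3, -1) = 4
  height(34) = 1 + max(-1, -1) = 0
  height(38) = 1 + max(0, -1) = 1
  height(25) = 1 + max(4, 1) = 5
Height = 5


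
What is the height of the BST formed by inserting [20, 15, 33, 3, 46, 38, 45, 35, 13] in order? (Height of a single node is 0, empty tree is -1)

Insertion order: [20, 15, 33, 3, 46, 38, 45, 35, 13]
Tree (level-order array): [20, 15, 33, 3, None, None, 46, None, 13, 38, None, None, None, 35, 45]
Compute height bottom-up (empty subtree = -1):
  height(13) = 1 + max(-1, -1) = 0
  height(3) = 1 + max(-1, 0) = 1
  height(15) = 1 + max(1, -1) = 2
  height(35) = 1 + max(-1, -1) = 0
  height(45) = 1 + max(-1, -1) = 0
  height(38) = 1 + max(0, 0) = 1
  height(46) = 1 + max(1, -1) = 2
  height(33) = 1 + max(-1, 2) = 3
  height(20) = 1 + max(2, 3) = 4
Height = 4


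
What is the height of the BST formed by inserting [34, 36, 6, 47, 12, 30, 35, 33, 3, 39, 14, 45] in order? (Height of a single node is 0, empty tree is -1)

Insertion order: [34, 36, 6, 47, 12, 30, 35, 33, 3, 39, 14, 45]
Tree (level-order array): [34, 6, 36, 3, 12, 35, 47, None, None, None, 30, None, None, 39, None, 14, 33, None, 45]
Compute height bottom-up (empty subtree = -1):
  height(3) = 1 + max(-1, -1) = 0
  height(14) = 1 + max(-1, -1) = 0
  height(33) = 1 + max(-1, -1) = 0
  height(30) = 1 + max(0, 0) = 1
  height(12) = 1 + max(-1, 1) = 2
  height(6) = 1 + max(0, 2) = 3
  height(35) = 1 + max(-1, -1) = 0
  height(45) = 1 + max(-1, -1) = 0
  height(39) = 1 + max(-1, 0) = 1
  height(47) = 1 + max(1, -1) = 2
  height(36) = 1 + max(0, 2) = 3
  height(34) = 1 + max(3, 3) = 4
Height = 4


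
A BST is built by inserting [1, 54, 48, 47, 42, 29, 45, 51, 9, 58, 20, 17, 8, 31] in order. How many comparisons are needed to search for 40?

Search path for 40: 1 -> 54 -> 48 -> 47 -> 42 -> 29 -> 31
Found: False
Comparisons: 7


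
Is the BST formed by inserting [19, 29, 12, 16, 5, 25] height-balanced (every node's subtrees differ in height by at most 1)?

Tree (level-order array): [19, 12, 29, 5, 16, 25]
Definition: a tree is height-balanced if, at every node, |h(left) - h(right)| <= 1 (empty subtree has height -1).
Bottom-up per-node check:
  node 5: h_left=-1, h_right=-1, diff=0 [OK], height=0
  node 16: h_left=-1, h_right=-1, diff=0 [OK], height=0
  node 12: h_left=0, h_right=0, diff=0 [OK], height=1
  node 25: h_left=-1, h_right=-1, diff=0 [OK], height=0
  node 29: h_left=0, h_right=-1, diff=1 [OK], height=1
  node 19: h_left=1, h_right=1, diff=0 [OK], height=2
All nodes satisfy the balance condition.
Result: Balanced


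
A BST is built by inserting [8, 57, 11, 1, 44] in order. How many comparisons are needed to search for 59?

Search path for 59: 8 -> 57
Found: False
Comparisons: 2


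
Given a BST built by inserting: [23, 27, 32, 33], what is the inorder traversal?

Tree insertion order: [23, 27, 32, 33]
Tree (level-order array): [23, None, 27, None, 32, None, 33]
Inorder traversal: [23, 27, 32, 33]


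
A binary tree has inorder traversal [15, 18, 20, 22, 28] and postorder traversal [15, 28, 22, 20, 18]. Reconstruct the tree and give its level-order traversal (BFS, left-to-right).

Inorder:   [15, 18, 20, 22, 28]
Postorder: [15, 28, 22, 20, 18]
Algorithm: postorder visits root last, so walk postorder right-to-left;
each value is the root of the current inorder slice — split it at that
value, recurse on the right subtree first, then the left.
Recursive splits:
  root=18; inorder splits into left=[15], right=[20, 22, 28]
  root=20; inorder splits into left=[], right=[22, 28]
  root=22; inorder splits into left=[], right=[28]
  root=28; inorder splits into left=[], right=[]
  root=15; inorder splits into left=[], right=[]
Reconstructed level-order: [18, 15, 20, 22, 28]


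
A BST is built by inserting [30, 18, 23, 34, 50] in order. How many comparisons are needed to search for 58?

Search path for 58: 30 -> 34 -> 50
Found: False
Comparisons: 3


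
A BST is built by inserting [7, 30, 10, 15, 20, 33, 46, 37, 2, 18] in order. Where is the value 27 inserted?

Starting tree (level order): [7, 2, 30, None, None, 10, 33, None, 15, None, 46, None, 20, 37, None, 18]
Insertion path: 7 -> 30 -> 10 -> 15 -> 20
Result: insert 27 as right child of 20
Final tree (level order): [7, 2, 30, None, None, 10, 33, None, 15, None, 46, None, 20, 37, None, 18, 27]


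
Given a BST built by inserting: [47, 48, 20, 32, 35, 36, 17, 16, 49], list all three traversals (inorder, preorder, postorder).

Tree insertion order: [47, 48, 20, 32, 35, 36, 17, 16, 49]
Tree (level-order array): [47, 20, 48, 17, 32, None, 49, 16, None, None, 35, None, None, None, None, None, 36]
Inorder (L, root, R): [16, 17, 20, 32, 35, 36, 47, 48, 49]
Preorder (root, L, R): [47, 20, 17, 16, 32, 35, 36, 48, 49]
Postorder (L, R, root): [16, 17, 36, 35, 32, 20, 49, 48, 47]


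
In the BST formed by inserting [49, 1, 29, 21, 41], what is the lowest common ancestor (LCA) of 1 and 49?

Tree insertion order: [49, 1, 29, 21, 41]
Tree (level-order array): [49, 1, None, None, 29, 21, 41]
In a BST, the LCA of p=1, q=49 is the first node v on the
root-to-leaf path with p <= v <= q (go left if both < v, right if both > v).
Walk from root:
  at 49: 1 <= 49 <= 49, this is the LCA
LCA = 49


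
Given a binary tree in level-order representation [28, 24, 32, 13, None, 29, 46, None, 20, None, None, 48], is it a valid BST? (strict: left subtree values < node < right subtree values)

Level-order array: [28, 24, 32, 13, None, 29, 46, None, 20, None, None, 48]
Validate using subtree bounds (lo, hi): at each node, require lo < value < hi,
then recurse left with hi=value and right with lo=value.
Preorder trace (stopping at first violation):
  at node 28 with bounds (-inf, +inf): OK
  at node 24 with bounds (-inf, 28): OK
  at node 13 with bounds (-inf, 24): OK
  at node 20 with bounds (13, 24): OK
  at node 32 with bounds (28, +inf): OK
  at node 29 with bounds (28, 32): OK
  at node 46 with bounds (32, +inf): OK
  at node 48 with bounds (32, 46): VIOLATION
Node 48 violates its bound: not (32 < 48 < 46).
Result: Not a valid BST


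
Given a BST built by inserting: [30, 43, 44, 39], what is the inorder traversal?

Tree insertion order: [30, 43, 44, 39]
Tree (level-order array): [30, None, 43, 39, 44]
Inorder traversal: [30, 39, 43, 44]


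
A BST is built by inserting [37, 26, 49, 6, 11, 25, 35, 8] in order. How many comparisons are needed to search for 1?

Search path for 1: 37 -> 26 -> 6
Found: False
Comparisons: 3


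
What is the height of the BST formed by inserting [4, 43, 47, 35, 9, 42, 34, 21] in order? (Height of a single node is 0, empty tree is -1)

Insertion order: [4, 43, 47, 35, 9, 42, 34, 21]
Tree (level-order array): [4, None, 43, 35, 47, 9, 42, None, None, None, 34, None, None, 21]
Compute height bottom-up (empty subtree = -1):
  height(21) = 1 + max(-1, -1) = 0
  height(34) = 1 + max(0, -1) = 1
  height(9) = 1 + max(-1, 1) = 2
  height(42) = 1 + max(-1, -1) = 0
  height(35) = 1 + max(2, 0) = 3
  height(47) = 1 + max(-1, -1) = 0
  height(43) = 1 + max(3, 0) = 4
  height(4) = 1 + max(-1, 4) = 5
Height = 5


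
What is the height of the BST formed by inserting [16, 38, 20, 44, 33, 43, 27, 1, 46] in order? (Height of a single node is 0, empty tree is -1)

Insertion order: [16, 38, 20, 44, 33, 43, 27, 1, 46]
Tree (level-order array): [16, 1, 38, None, None, 20, 44, None, 33, 43, 46, 27]
Compute height bottom-up (empty subtree = -1):
  height(1) = 1 + max(-1, -1) = 0
  height(27) = 1 + max(-1, -1) = 0
  height(33) = 1 + max(0, -1) = 1
  height(20) = 1 + max(-1, 1) = 2
  height(43) = 1 + max(-1, -1) = 0
  height(46) = 1 + max(-1, -1) = 0
  height(44) = 1 + max(0, 0) = 1
  height(38) = 1 + max(2, 1) = 3
  height(16) = 1 + max(0, 3) = 4
Height = 4


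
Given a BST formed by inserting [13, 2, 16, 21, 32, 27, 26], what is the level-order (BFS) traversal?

Tree insertion order: [13, 2, 16, 21, 32, 27, 26]
Tree (level-order array): [13, 2, 16, None, None, None, 21, None, 32, 27, None, 26]
BFS from the root, enqueuing left then right child of each popped node:
  queue [13] -> pop 13, enqueue [2, 16], visited so far: [13]
  queue [2, 16] -> pop 2, enqueue [none], visited so far: [13, 2]
  queue [16] -> pop 16, enqueue [21], visited so far: [13, 2, 16]
  queue [21] -> pop 21, enqueue [32], visited so far: [13, 2, 16, 21]
  queue [32] -> pop 32, enqueue [27], visited so far: [13, 2, 16, 21, 32]
  queue [27] -> pop 27, enqueue [26], visited so far: [13, 2, 16, 21, 32, 27]
  queue [26] -> pop 26, enqueue [none], visited so far: [13, 2, 16, 21, 32, 27, 26]
Result: [13, 2, 16, 21, 32, 27, 26]


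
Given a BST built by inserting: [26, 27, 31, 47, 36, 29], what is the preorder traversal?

Tree insertion order: [26, 27, 31, 47, 36, 29]
Tree (level-order array): [26, None, 27, None, 31, 29, 47, None, None, 36]
Preorder traversal: [26, 27, 31, 29, 47, 36]


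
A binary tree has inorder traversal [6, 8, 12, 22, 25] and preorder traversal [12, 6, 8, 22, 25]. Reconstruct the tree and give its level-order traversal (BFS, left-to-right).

Inorder:  [6, 8, 12, 22, 25]
Preorder: [12, 6, 8, 22, 25]
Algorithm: preorder visits root first, so consume preorder in order;
for each root, split the current inorder slice at that value into
left-subtree inorder and right-subtree inorder, then recurse.
Recursive splits:
  root=12; inorder splits into left=[6, 8], right=[22, 25]
  root=6; inorder splits into left=[], right=[8]
  root=8; inorder splits into left=[], right=[]
  root=22; inorder splits into left=[], right=[25]
  root=25; inorder splits into left=[], right=[]
Reconstructed level-order: [12, 6, 22, 8, 25]


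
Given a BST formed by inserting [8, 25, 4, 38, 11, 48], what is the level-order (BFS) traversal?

Tree insertion order: [8, 25, 4, 38, 11, 48]
Tree (level-order array): [8, 4, 25, None, None, 11, 38, None, None, None, 48]
BFS from the root, enqueuing left then right child of each popped node:
  queue [8] -> pop 8, enqueue [4, 25], visited so far: [8]
  queue [4, 25] -> pop 4, enqueue [none], visited so far: [8, 4]
  queue [25] -> pop 25, enqueue [11, 38], visited so far: [8, 4, 25]
  queue [11, 38] -> pop 11, enqueue [none], visited so far: [8, 4, 25, 11]
  queue [38] -> pop 38, enqueue [48], visited so far: [8, 4, 25, 11, 38]
  queue [48] -> pop 48, enqueue [none], visited so far: [8, 4, 25, 11, 38, 48]
Result: [8, 4, 25, 11, 38, 48]


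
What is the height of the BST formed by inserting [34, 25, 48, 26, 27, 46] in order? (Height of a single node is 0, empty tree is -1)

Insertion order: [34, 25, 48, 26, 27, 46]
Tree (level-order array): [34, 25, 48, None, 26, 46, None, None, 27]
Compute height bottom-up (empty subtree = -1):
  height(27) = 1 + max(-1, -1) = 0
  height(26) = 1 + max(-1, 0) = 1
  height(25) = 1 + max(-1, 1) = 2
  height(46) = 1 + max(-1, -1) = 0
  height(48) = 1 + max(0, -1) = 1
  height(34) = 1 + max(2, 1) = 3
Height = 3


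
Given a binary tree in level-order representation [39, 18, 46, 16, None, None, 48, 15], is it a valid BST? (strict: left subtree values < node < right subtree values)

Level-order array: [39, 18, 46, 16, None, None, 48, 15]
Validate using subtree bounds (lo, hi): at each node, require lo < value < hi,
then recurse left with hi=value and right with lo=value.
Preorder trace (stopping at first violation):
  at node 39 with bounds (-inf, +inf): OK
  at node 18 with bounds (-inf, 39): OK
  at node 16 with bounds (-inf, 18): OK
  at node 15 with bounds (-inf, 16): OK
  at node 46 with bounds (39, +inf): OK
  at node 48 with bounds (46, +inf): OK
No violation found at any node.
Result: Valid BST


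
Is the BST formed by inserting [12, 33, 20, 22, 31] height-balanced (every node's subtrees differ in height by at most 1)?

Tree (level-order array): [12, None, 33, 20, None, None, 22, None, 31]
Definition: a tree is height-balanced if, at every node, |h(left) - h(right)| <= 1 (empty subtree has height -1).
Bottom-up per-node check:
  node 31: h_left=-1, h_right=-1, diff=0 [OK], height=0
  node 22: h_left=-1, h_right=0, diff=1 [OK], height=1
  node 20: h_left=-1, h_right=1, diff=2 [FAIL (|-1-1|=2 > 1)], height=2
  node 33: h_left=2, h_right=-1, diff=3 [FAIL (|2--1|=3 > 1)], height=3
  node 12: h_left=-1, h_right=3, diff=4 [FAIL (|-1-3|=4 > 1)], height=4
Node 20 violates the condition: |-1 - 1| = 2 > 1.
Result: Not balanced


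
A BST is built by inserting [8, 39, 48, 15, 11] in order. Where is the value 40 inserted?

Starting tree (level order): [8, None, 39, 15, 48, 11]
Insertion path: 8 -> 39 -> 48
Result: insert 40 as left child of 48
Final tree (level order): [8, None, 39, 15, 48, 11, None, 40]


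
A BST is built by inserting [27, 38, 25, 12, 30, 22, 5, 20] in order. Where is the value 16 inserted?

Starting tree (level order): [27, 25, 38, 12, None, 30, None, 5, 22, None, None, None, None, 20]
Insertion path: 27 -> 25 -> 12 -> 22 -> 20
Result: insert 16 as left child of 20
Final tree (level order): [27, 25, 38, 12, None, 30, None, 5, 22, None, None, None, None, 20, None, 16]


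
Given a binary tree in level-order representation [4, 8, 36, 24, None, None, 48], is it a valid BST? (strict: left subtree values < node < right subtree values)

Level-order array: [4, 8, 36, 24, None, None, 48]
Validate using subtree bounds (lo, hi): at each node, require lo < value < hi,
then recurse left with hi=value and right with lo=value.
Preorder trace (stopping at first violation):
  at node 4 with bounds (-inf, +inf): OK
  at node 8 with bounds (-inf, 4): VIOLATION
Node 8 violates its bound: not (-inf < 8 < 4).
Result: Not a valid BST


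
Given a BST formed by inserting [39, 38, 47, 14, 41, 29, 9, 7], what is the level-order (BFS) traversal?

Tree insertion order: [39, 38, 47, 14, 41, 29, 9, 7]
Tree (level-order array): [39, 38, 47, 14, None, 41, None, 9, 29, None, None, 7]
BFS from the root, enqueuing left then right child of each popped node:
  queue [39] -> pop 39, enqueue [38, 47], visited so far: [39]
  queue [38, 47] -> pop 38, enqueue [14], visited so far: [39, 38]
  queue [47, 14] -> pop 47, enqueue [41], visited so far: [39, 38, 47]
  queue [14, 41] -> pop 14, enqueue [9, 29], visited so far: [39, 38, 47, 14]
  queue [41, 9, 29] -> pop 41, enqueue [none], visited so far: [39, 38, 47, 14, 41]
  queue [9, 29] -> pop 9, enqueue [7], visited so far: [39, 38, 47, 14, 41, 9]
  queue [29, 7] -> pop 29, enqueue [none], visited so far: [39, 38, 47, 14, 41, 9, 29]
  queue [7] -> pop 7, enqueue [none], visited so far: [39, 38, 47, 14, 41, 9, 29, 7]
Result: [39, 38, 47, 14, 41, 9, 29, 7]


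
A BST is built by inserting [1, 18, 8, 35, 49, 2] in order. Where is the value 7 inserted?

Starting tree (level order): [1, None, 18, 8, 35, 2, None, None, 49]
Insertion path: 1 -> 18 -> 8 -> 2
Result: insert 7 as right child of 2
Final tree (level order): [1, None, 18, 8, 35, 2, None, None, 49, None, 7]


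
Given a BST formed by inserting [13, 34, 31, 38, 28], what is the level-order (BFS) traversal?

Tree insertion order: [13, 34, 31, 38, 28]
Tree (level-order array): [13, None, 34, 31, 38, 28]
BFS from the root, enqueuing left then right child of each popped node:
  queue [13] -> pop 13, enqueue [34], visited so far: [13]
  queue [34] -> pop 34, enqueue [31, 38], visited so far: [13, 34]
  queue [31, 38] -> pop 31, enqueue [28], visited so far: [13, 34, 31]
  queue [38, 28] -> pop 38, enqueue [none], visited so far: [13, 34, 31, 38]
  queue [28] -> pop 28, enqueue [none], visited so far: [13, 34, 31, 38, 28]
Result: [13, 34, 31, 38, 28]


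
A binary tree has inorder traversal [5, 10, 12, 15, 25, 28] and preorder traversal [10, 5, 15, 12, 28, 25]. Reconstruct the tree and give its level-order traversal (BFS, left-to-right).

Inorder:  [5, 10, 12, 15, 25, 28]
Preorder: [10, 5, 15, 12, 28, 25]
Algorithm: preorder visits root first, so consume preorder in order;
for each root, split the current inorder slice at that value into
left-subtree inorder and right-subtree inorder, then recurse.
Recursive splits:
  root=10; inorder splits into left=[5], right=[12, 15, 25, 28]
  root=5; inorder splits into left=[], right=[]
  root=15; inorder splits into left=[12], right=[25, 28]
  root=12; inorder splits into left=[], right=[]
  root=28; inorder splits into left=[25], right=[]
  root=25; inorder splits into left=[], right=[]
Reconstructed level-order: [10, 5, 15, 12, 28, 25]


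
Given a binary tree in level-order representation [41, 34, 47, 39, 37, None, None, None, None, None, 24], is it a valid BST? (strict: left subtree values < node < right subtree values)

Level-order array: [41, 34, 47, 39, 37, None, None, None, None, None, 24]
Validate using subtree bounds (lo, hi): at each node, require lo < value < hi,
then recurse left with hi=value and right with lo=value.
Preorder trace (stopping at first violation):
  at node 41 with bounds (-inf, +inf): OK
  at node 34 with bounds (-inf, 41): OK
  at node 39 with bounds (-inf, 34): VIOLATION
Node 39 violates its bound: not (-inf < 39 < 34).
Result: Not a valid BST


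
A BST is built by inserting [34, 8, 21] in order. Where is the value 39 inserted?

Starting tree (level order): [34, 8, None, None, 21]
Insertion path: 34
Result: insert 39 as right child of 34
Final tree (level order): [34, 8, 39, None, 21]


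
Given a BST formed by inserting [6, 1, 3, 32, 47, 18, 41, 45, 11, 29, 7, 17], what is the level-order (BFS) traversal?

Tree insertion order: [6, 1, 3, 32, 47, 18, 41, 45, 11, 29, 7, 17]
Tree (level-order array): [6, 1, 32, None, 3, 18, 47, None, None, 11, 29, 41, None, 7, 17, None, None, None, 45]
BFS from the root, enqueuing left then right child of each popped node:
  queue [6] -> pop 6, enqueue [1, 32], visited so far: [6]
  queue [1, 32] -> pop 1, enqueue [3], visited so far: [6, 1]
  queue [32, 3] -> pop 32, enqueue [18, 47], visited so far: [6, 1, 32]
  queue [3, 18, 47] -> pop 3, enqueue [none], visited so far: [6, 1, 32, 3]
  queue [18, 47] -> pop 18, enqueue [11, 29], visited so far: [6, 1, 32, 3, 18]
  queue [47, 11, 29] -> pop 47, enqueue [41], visited so far: [6, 1, 32, 3, 18, 47]
  queue [11, 29, 41] -> pop 11, enqueue [7, 17], visited so far: [6, 1, 32, 3, 18, 47, 11]
  queue [29, 41, 7, 17] -> pop 29, enqueue [none], visited so far: [6, 1, 32, 3, 18, 47, 11, 29]
  queue [41, 7, 17] -> pop 41, enqueue [45], visited so far: [6, 1, 32, 3, 18, 47, 11, 29, 41]
  queue [7, 17, 45] -> pop 7, enqueue [none], visited so far: [6, 1, 32, 3, 18, 47, 11, 29, 41, 7]
  queue [17, 45] -> pop 17, enqueue [none], visited so far: [6, 1, 32, 3, 18, 47, 11, 29, 41, 7, 17]
  queue [45] -> pop 45, enqueue [none], visited so far: [6, 1, 32, 3, 18, 47, 11, 29, 41, 7, 17, 45]
Result: [6, 1, 32, 3, 18, 47, 11, 29, 41, 7, 17, 45]


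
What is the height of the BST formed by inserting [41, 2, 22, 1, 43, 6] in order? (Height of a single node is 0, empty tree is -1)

Insertion order: [41, 2, 22, 1, 43, 6]
Tree (level-order array): [41, 2, 43, 1, 22, None, None, None, None, 6]
Compute height bottom-up (empty subtree = -1):
  height(1) = 1 + max(-1, -1) = 0
  height(6) = 1 + max(-1, -1) = 0
  height(22) = 1 + max(0, -1) = 1
  height(2) = 1 + max(0, 1) = 2
  height(43) = 1 + max(-1, -1) = 0
  height(41) = 1 + max(2, 0) = 3
Height = 3


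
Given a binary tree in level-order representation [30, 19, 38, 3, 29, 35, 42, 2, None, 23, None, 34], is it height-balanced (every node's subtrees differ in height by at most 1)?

Tree (level-order array): [30, 19, 38, 3, 29, 35, 42, 2, None, 23, None, 34]
Definition: a tree is height-balanced if, at every node, |h(left) - h(right)| <= 1 (empty subtree has height -1).
Bottom-up per-node check:
  node 2: h_left=-1, h_right=-1, diff=0 [OK], height=0
  node 3: h_left=0, h_right=-1, diff=1 [OK], height=1
  node 23: h_left=-1, h_right=-1, diff=0 [OK], height=0
  node 29: h_left=0, h_right=-1, diff=1 [OK], height=1
  node 19: h_left=1, h_right=1, diff=0 [OK], height=2
  node 34: h_left=-1, h_right=-1, diff=0 [OK], height=0
  node 35: h_left=0, h_right=-1, diff=1 [OK], height=1
  node 42: h_left=-1, h_right=-1, diff=0 [OK], height=0
  node 38: h_left=1, h_right=0, diff=1 [OK], height=2
  node 30: h_left=2, h_right=2, diff=0 [OK], height=3
All nodes satisfy the balance condition.
Result: Balanced


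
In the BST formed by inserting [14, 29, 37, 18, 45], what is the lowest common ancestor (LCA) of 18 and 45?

Tree insertion order: [14, 29, 37, 18, 45]
Tree (level-order array): [14, None, 29, 18, 37, None, None, None, 45]
In a BST, the LCA of p=18, q=45 is the first node v on the
root-to-leaf path with p <= v <= q (go left if both < v, right if both > v).
Walk from root:
  at 14: both 18 and 45 > 14, go right
  at 29: 18 <= 29 <= 45, this is the LCA
LCA = 29


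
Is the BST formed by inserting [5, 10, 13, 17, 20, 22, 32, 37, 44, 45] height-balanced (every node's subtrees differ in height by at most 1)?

Tree (level-order array): [5, None, 10, None, 13, None, 17, None, 20, None, 22, None, 32, None, 37, None, 44, None, 45]
Definition: a tree is height-balanced if, at every node, |h(left) - h(right)| <= 1 (empty subtree has height -1).
Bottom-up per-node check:
  node 45: h_left=-1, h_right=-1, diff=0 [OK], height=0
  node 44: h_left=-1, h_right=0, diff=1 [OK], height=1
  node 37: h_left=-1, h_right=1, diff=2 [FAIL (|-1-1|=2 > 1)], height=2
  node 32: h_left=-1, h_right=2, diff=3 [FAIL (|-1-2|=3 > 1)], height=3
  node 22: h_left=-1, h_right=3, diff=4 [FAIL (|-1-3|=4 > 1)], height=4
  node 20: h_left=-1, h_right=4, diff=5 [FAIL (|-1-4|=5 > 1)], height=5
  node 17: h_left=-1, h_right=5, diff=6 [FAIL (|-1-5|=6 > 1)], height=6
  node 13: h_left=-1, h_right=6, diff=7 [FAIL (|-1-6|=7 > 1)], height=7
  node 10: h_left=-1, h_right=7, diff=8 [FAIL (|-1-7|=8 > 1)], height=8
  node 5: h_left=-1, h_right=8, diff=9 [FAIL (|-1-8|=9 > 1)], height=9
Node 37 violates the condition: |-1 - 1| = 2 > 1.
Result: Not balanced


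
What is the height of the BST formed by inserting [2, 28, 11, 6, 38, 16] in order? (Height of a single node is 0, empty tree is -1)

Insertion order: [2, 28, 11, 6, 38, 16]
Tree (level-order array): [2, None, 28, 11, 38, 6, 16]
Compute height bottom-up (empty subtree = -1):
  height(6) = 1 + max(-1, -1) = 0
  height(16) = 1 + max(-1, -1) = 0
  height(11) = 1 + max(0, 0) = 1
  height(38) = 1 + max(-1, -1) = 0
  height(28) = 1 + max(1, 0) = 2
  height(2) = 1 + max(-1, 2) = 3
Height = 3


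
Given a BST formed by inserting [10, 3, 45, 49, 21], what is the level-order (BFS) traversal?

Tree insertion order: [10, 3, 45, 49, 21]
Tree (level-order array): [10, 3, 45, None, None, 21, 49]
BFS from the root, enqueuing left then right child of each popped node:
  queue [10] -> pop 10, enqueue [3, 45], visited so far: [10]
  queue [3, 45] -> pop 3, enqueue [none], visited so far: [10, 3]
  queue [45] -> pop 45, enqueue [21, 49], visited so far: [10, 3, 45]
  queue [21, 49] -> pop 21, enqueue [none], visited so far: [10, 3, 45, 21]
  queue [49] -> pop 49, enqueue [none], visited so far: [10, 3, 45, 21, 49]
Result: [10, 3, 45, 21, 49]


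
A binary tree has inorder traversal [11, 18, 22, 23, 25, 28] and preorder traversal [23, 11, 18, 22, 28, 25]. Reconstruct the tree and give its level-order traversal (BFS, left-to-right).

Inorder:  [11, 18, 22, 23, 25, 28]
Preorder: [23, 11, 18, 22, 28, 25]
Algorithm: preorder visits root first, so consume preorder in order;
for each root, split the current inorder slice at that value into
left-subtree inorder and right-subtree inorder, then recurse.
Recursive splits:
  root=23; inorder splits into left=[11, 18, 22], right=[25, 28]
  root=11; inorder splits into left=[], right=[18, 22]
  root=18; inorder splits into left=[], right=[22]
  root=22; inorder splits into left=[], right=[]
  root=28; inorder splits into left=[25], right=[]
  root=25; inorder splits into left=[], right=[]
Reconstructed level-order: [23, 11, 28, 18, 25, 22]


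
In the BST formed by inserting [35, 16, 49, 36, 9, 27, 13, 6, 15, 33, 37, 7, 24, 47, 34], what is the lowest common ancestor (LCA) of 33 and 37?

Tree insertion order: [35, 16, 49, 36, 9, 27, 13, 6, 15, 33, 37, 7, 24, 47, 34]
Tree (level-order array): [35, 16, 49, 9, 27, 36, None, 6, 13, 24, 33, None, 37, None, 7, None, 15, None, None, None, 34, None, 47]
In a BST, the LCA of p=33, q=37 is the first node v on the
root-to-leaf path with p <= v <= q (go left if both < v, right if both > v).
Walk from root:
  at 35: 33 <= 35 <= 37, this is the LCA
LCA = 35


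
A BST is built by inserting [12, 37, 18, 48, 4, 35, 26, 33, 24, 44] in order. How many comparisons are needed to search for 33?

Search path for 33: 12 -> 37 -> 18 -> 35 -> 26 -> 33
Found: True
Comparisons: 6


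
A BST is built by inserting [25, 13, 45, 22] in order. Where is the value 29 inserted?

Starting tree (level order): [25, 13, 45, None, 22]
Insertion path: 25 -> 45
Result: insert 29 as left child of 45
Final tree (level order): [25, 13, 45, None, 22, 29]


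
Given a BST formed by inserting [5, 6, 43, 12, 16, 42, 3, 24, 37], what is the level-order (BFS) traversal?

Tree insertion order: [5, 6, 43, 12, 16, 42, 3, 24, 37]
Tree (level-order array): [5, 3, 6, None, None, None, 43, 12, None, None, 16, None, 42, 24, None, None, 37]
BFS from the root, enqueuing left then right child of each popped node:
  queue [5] -> pop 5, enqueue [3, 6], visited so far: [5]
  queue [3, 6] -> pop 3, enqueue [none], visited so far: [5, 3]
  queue [6] -> pop 6, enqueue [43], visited so far: [5, 3, 6]
  queue [43] -> pop 43, enqueue [12], visited so far: [5, 3, 6, 43]
  queue [12] -> pop 12, enqueue [16], visited so far: [5, 3, 6, 43, 12]
  queue [16] -> pop 16, enqueue [42], visited so far: [5, 3, 6, 43, 12, 16]
  queue [42] -> pop 42, enqueue [24], visited so far: [5, 3, 6, 43, 12, 16, 42]
  queue [24] -> pop 24, enqueue [37], visited so far: [5, 3, 6, 43, 12, 16, 42, 24]
  queue [37] -> pop 37, enqueue [none], visited so far: [5, 3, 6, 43, 12, 16, 42, 24, 37]
Result: [5, 3, 6, 43, 12, 16, 42, 24, 37]


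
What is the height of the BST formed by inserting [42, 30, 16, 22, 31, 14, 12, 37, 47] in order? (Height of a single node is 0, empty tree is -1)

Insertion order: [42, 30, 16, 22, 31, 14, 12, 37, 47]
Tree (level-order array): [42, 30, 47, 16, 31, None, None, 14, 22, None, 37, 12]
Compute height bottom-up (empty subtree = -1):
  height(12) = 1 + max(-1, -1) = 0
  height(14) = 1 + max(0, -1) = 1
  height(22) = 1 + max(-1, -1) = 0
  height(16) = 1 + max(1, 0) = 2
  height(37) = 1 + max(-1, -1) = 0
  height(31) = 1 + max(-1, 0) = 1
  height(30) = 1 + max(2, 1) = 3
  height(47) = 1 + max(-1, -1) = 0
  height(42) = 1 + max(3, 0) = 4
Height = 4


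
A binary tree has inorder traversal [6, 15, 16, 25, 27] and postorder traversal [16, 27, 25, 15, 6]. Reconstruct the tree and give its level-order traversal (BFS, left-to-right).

Inorder:   [6, 15, 16, 25, 27]
Postorder: [16, 27, 25, 15, 6]
Algorithm: postorder visits root last, so walk postorder right-to-left;
each value is the root of the current inorder slice — split it at that
value, recurse on the right subtree first, then the left.
Recursive splits:
  root=6; inorder splits into left=[], right=[15, 16, 25, 27]
  root=15; inorder splits into left=[], right=[16, 25, 27]
  root=25; inorder splits into left=[16], right=[27]
  root=27; inorder splits into left=[], right=[]
  root=16; inorder splits into left=[], right=[]
Reconstructed level-order: [6, 15, 25, 16, 27]


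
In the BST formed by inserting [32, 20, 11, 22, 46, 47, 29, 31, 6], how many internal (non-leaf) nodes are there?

Tree built from: [32, 20, 11, 22, 46, 47, 29, 31, 6]
Tree (level-order array): [32, 20, 46, 11, 22, None, 47, 6, None, None, 29, None, None, None, None, None, 31]
Rule: An internal node has at least one child.
Per-node child counts:
  node 32: 2 child(ren)
  node 20: 2 child(ren)
  node 11: 1 child(ren)
  node 6: 0 child(ren)
  node 22: 1 child(ren)
  node 29: 1 child(ren)
  node 31: 0 child(ren)
  node 46: 1 child(ren)
  node 47: 0 child(ren)
Matching nodes: [32, 20, 11, 22, 29, 46]
Count of internal (non-leaf) nodes: 6


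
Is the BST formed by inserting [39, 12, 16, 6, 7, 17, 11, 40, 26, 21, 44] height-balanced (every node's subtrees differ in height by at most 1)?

Tree (level-order array): [39, 12, 40, 6, 16, None, 44, None, 7, None, 17, None, None, None, 11, None, 26, None, None, 21]
Definition: a tree is height-balanced if, at every node, |h(left) - h(right)| <= 1 (empty subtree has height -1).
Bottom-up per-node check:
  node 11: h_left=-1, h_right=-1, diff=0 [OK], height=0
  node 7: h_left=-1, h_right=0, diff=1 [OK], height=1
  node 6: h_left=-1, h_right=1, diff=2 [FAIL (|-1-1|=2 > 1)], height=2
  node 21: h_left=-1, h_right=-1, diff=0 [OK], height=0
  node 26: h_left=0, h_right=-1, diff=1 [OK], height=1
  node 17: h_left=-1, h_right=1, diff=2 [FAIL (|-1-1|=2 > 1)], height=2
  node 16: h_left=-1, h_right=2, diff=3 [FAIL (|-1-2|=3 > 1)], height=3
  node 12: h_left=2, h_right=3, diff=1 [OK], height=4
  node 44: h_left=-1, h_right=-1, diff=0 [OK], height=0
  node 40: h_left=-1, h_right=0, diff=1 [OK], height=1
  node 39: h_left=4, h_right=1, diff=3 [FAIL (|4-1|=3 > 1)], height=5
Node 6 violates the condition: |-1 - 1| = 2 > 1.
Result: Not balanced
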